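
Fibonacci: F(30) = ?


Sequence: 1, 1, 2, 3, 5, 8, 13, 21, 34, 55, 89, 144, 233, 377, 610, 987, 1597, 2584, 4181, 6765, 10946, 17711, 28657, 46368, 75025, 121393, 196418, 317811, 514229, 832040
F(30) = 832040


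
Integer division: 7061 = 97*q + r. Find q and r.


7061 = 97 * 72 + 77
Check: 6984 + 77 = 7061

q = 72, r = 77


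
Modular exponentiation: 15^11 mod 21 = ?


15^1 mod 21 = 15
15^2 mod 21 = 15
15^3 mod 21 = 15
15^4 mod 21 = 15
15^5 mod 21 = 15
15^6 mod 21 = 15
15^7 mod 21 = 15
15^8 mod 21 = 15
15^9 mod 21 = 15
15^10 mod 21 = 15
15^11 mod 21 = 15


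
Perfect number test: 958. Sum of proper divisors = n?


Proper divisors of 958: 1, 2, 479
Sum = 1 + 2 + 479 = 482

No, 958 is not perfect (482 ≠ 958)


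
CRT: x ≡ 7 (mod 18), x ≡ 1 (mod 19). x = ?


M = 18*19 = 342
M1 = M/18 = 19, M2 = M/19 = 18
M1^(-1) mod 18 = 1, M2^(-1) mod 19 = 18
x = 7*19*1 + 1*18*18 = 457
457 mod 342 = 115
Check: 115 mod 18 = 7 ✓, 115 mod 19 = 1 ✓

x ≡ 115 (mod 342)


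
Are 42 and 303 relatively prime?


Euclidean algorithm:
303 = 7 * 42 + 9
42 = 4 * 9 + 6
9 = 1 * 6 + 3
6 = 2 * 3 + 0
GCD(42, 303) = 3

No, not coprime (GCD = 3)


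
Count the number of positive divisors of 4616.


4616 = 2^3 × 577^1
d(4616) = (3+1) × (1+1) = 8

8 divisors


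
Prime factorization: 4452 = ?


4452 / 2 = 2226
2226 / 2 = 1113
1113 / 3 = 371
371 / 7 = 53
53 / 53 = 1
4452 = 2^2 × 3 × 7 × 53


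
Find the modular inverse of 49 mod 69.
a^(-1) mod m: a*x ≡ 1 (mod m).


Use the extended Euclidean algorithm on (69, 49); each row r = 69*s + 49*t:
r=69, s=1, t=0
r=49, s=0, t=1
q=1: r=20, s=1, t=-1   [69*(1) + 49*(-1) = 20]
q=2: r=9, s=-2, t=3   [69*(-2) + 49*(3) = 9]
q=2: r=2, s=5, t=-7   [69*(5) + 49*(-7) = 2]
q=4: r=1, s=-22, t=31   [69*(-22) + 49*(31) = 1]
q=2: r=0, s=49, t=-69   [69*(49) + 49*(-69) = 0]
GCD = 1 with t = 31, so 49*(31) ≡ 1 (mod 69)
Inverse = 31 mod 69 = 31
Check: 49 * 31 = 1519 ≡ 1 (mod 69)

49^(-1) ≡ 31 (mod 69)


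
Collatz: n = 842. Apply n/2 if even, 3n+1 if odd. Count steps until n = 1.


842 → 421 → 1264 → 632 → 316 → 158 → 79 → 238 → 119 → 358 → 179 → 538 → 269 → 808 → 404 → 202 → 101 → 304 → 152 → 76 → 38 → 19 → 58 → 29 → 88 → 44 → 22 → 11 → 34 → 17 → 52 → 26 → 13 → 40 → 20 → 10 → 5 → 16 → 8 → 4 → 2 → 1
Total steps = 41

41 steps


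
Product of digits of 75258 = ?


7 × 5 × 2 × 5 × 8 = 2800


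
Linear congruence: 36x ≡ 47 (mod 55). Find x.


GCD(36, 55) = 1, unique solution
a^(-1) mod 55 = 26
x = 26 * 47 mod 55 = 12

x ≡ 12 (mod 55)


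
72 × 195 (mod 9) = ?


72 × 195 = 14040
14040 mod 9 = 0


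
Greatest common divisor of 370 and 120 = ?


370 = 3 * 120 + 10
120 = 12 * 10 + 0
GCD = 10


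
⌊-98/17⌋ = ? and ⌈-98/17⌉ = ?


-98/17 = -5.7647
floor = -6
ceil = -5

floor = -6, ceil = -5


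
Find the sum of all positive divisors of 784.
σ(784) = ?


Divisors of 784: 1, 2, 4, 7, 8, 14, 16, 28, 49, 56, 98, 112, 196, 392, 784
Sum = 1 + 2 + 4 + 7 + 8 + 14 + 16 + 28 + 49 + 56 + 98 + 112 + 196 + 392 + 784 = 1767

σ(784) = 1767


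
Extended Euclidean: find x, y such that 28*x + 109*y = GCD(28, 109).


Tabular extended Euclidean (each row: r = 28*s + 109*t):
r=28, s=1, t=0
r=109, s=0, t=1
q=0: r=28, s=1, t=0   [28*(1) + 109*(0) = 28]
q=3: r=25, s=-3, t=1   [28*(-3) + 109*(1) = 25]
q=1: r=3, s=4, t=-1   [28*(4) + 109*(-1) = 3]
q=8: r=1, s=-35, t=9   [28*(-35) + 109*(9) = 1]
q=3: r=0, s=109, t=-28   [28*(109) + 109*(-28) = 0]
GCD = 1; from the row with r=1: x=-35, y=9
Check: 28*(-35) + 109*(9) = -980 + 981 = 1

GCD = 1, x = -35, y = 9


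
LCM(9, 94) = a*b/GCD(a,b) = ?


GCD(9, 94) = 1
LCM = 9*94/1 = 846/1 = 846

LCM = 846


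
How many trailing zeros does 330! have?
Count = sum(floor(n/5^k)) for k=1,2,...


floor(330/5) = 66
floor(330/25) = 13
floor(330/125) = 2
Total = 81

81 trailing zeros


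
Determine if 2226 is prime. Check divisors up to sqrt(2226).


2226 / 2 = 1113 (exact division)
2226 is NOT prime.

No, 2226 is not prime


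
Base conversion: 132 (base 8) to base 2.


132 (base 8) = 90 (decimal)
90 (decimal) = 1011010 (base 2)


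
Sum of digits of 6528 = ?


6 + 5 + 2 + 8 = 21


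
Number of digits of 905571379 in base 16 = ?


905571379 in base 16 = 35F9EC33
Number of digits = 8

8 digits (base 16)


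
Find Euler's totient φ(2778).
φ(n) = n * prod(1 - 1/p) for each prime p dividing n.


2778 = 2 × 3 × 463
Prime factors: 2, 3, 463
φ(2778) = 2778 × (1-1/2) × (1-1/3) × (1-1/463)
= 2778 × 1/2 × 2/3 × 462/463 = 924

φ(2778) = 924


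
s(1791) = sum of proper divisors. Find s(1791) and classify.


Proper divisors: 1, 3, 9, 199, 597
Sum = 1 + 3 + 9 + 199 + 597 = 809
809 < 1791 → deficient

s(1791) = 809 (deficient)


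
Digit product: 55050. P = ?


5 × 5 × 0 × 5 × 0 = 0


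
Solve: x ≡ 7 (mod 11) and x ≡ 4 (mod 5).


M = 11*5 = 55
M1 = M/11 = 5, M2 = M/5 = 11
M1^(-1) mod 11 = 9, M2^(-1) mod 5 = 1
x = 7*5*9 + 4*11*1 = 359
359 mod 55 = 29
Check: 29 mod 11 = 7 ✓, 29 mod 5 = 4 ✓

x ≡ 29 (mod 55)


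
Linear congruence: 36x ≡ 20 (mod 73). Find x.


GCD(36, 73) = 1, unique solution
a^(-1) mod 73 = 71
x = 71 * 20 mod 73 = 33

x ≡ 33 (mod 73)


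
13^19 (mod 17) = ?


13^1 mod 17 = 13
13^2 mod 17 = 16
13^3 mod 17 = 4
13^4 mod 17 = 1
13^5 mod 17 = 13
13^6 mod 17 = 16
13^7 mod 17 = 4
13^8 mod 17 = 1
13^9 mod 17 = 13
13^10 mod 17 = 16
13^11 mod 17 = 4
13^12 mod 17 = 1
13^13 mod 17 = 13
13^14 mod 17 = 16
13^15 mod 17 = 4
13^16 mod 17 = 1
13^17 mod 17 = 13
13^18 mod 17 = 16
13^19 mod 17 = 4


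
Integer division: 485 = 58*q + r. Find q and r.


485 = 58 * 8 + 21
Check: 464 + 21 = 485

q = 8, r = 21


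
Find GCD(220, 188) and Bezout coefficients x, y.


Tabular extended Euclidean (each row: r = 220*s + 188*t):
r=220, s=1, t=0
r=188, s=0, t=1
q=1: r=32, s=1, t=-1   [220*(1) + 188*(-1) = 32]
q=5: r=28, s=-5, t=6   [220*(-5) + 188*(6) = 28]
q=1: r=4, s=6, t=-7   [220*(6) + 188*(-7) = 4]
q=7: r=0, s=-47, t=55   [220*(-47) + 188*(55) = 0]
GCD = 4; from the row with r=4: x=6, y=-7
Check: 220*(6) + 188*(-7) = 1320 - 1316 = 4

GCD = 4, x = 6, y = -7


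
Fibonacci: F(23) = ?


Sequence: 1, 1, 2, 3, 5, 8, 13, 21, 34, 55, 89, 144, 233, 377, 610, 987, 1597, 2584, 4181, 6765, 10946, 17711, 28657
F(23) = 28657


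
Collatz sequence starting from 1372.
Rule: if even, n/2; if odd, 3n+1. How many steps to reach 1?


1372 → 686 → 343 → 1030 → 515 → 1546 → 773 → 2320 → 1160 → 580 → 290 → 145 → 436 → 218 → 109 → 328 → 164 → 82 → 41 → 124 → 62 → 31 → 94 → 47 → 142 → 71 → 214 → 107 → 322 → 161 → 484 → 242 → 121 → 364 → 182 → 91 → 274 → 137 → 412 → 206 → 103 → 310 → 155 → 466 → 233 → 700 → 350 → 175 → 526 → 263 → 790 → 395 → 1186 → 593 → 1780 → 890 → 445 → 1336 → 668 → 334 → 167 → 502 → 251 → 754 → 377 → 1132 → 566 → 283 → 850 → 425 → 1276 → 638 → 319 → 958 → 479 → 1438 → 719 → 2158 → 1079 → 3238 → 1619 → 4858 → 2429 → 7288 → 3644 → 1822 → 911 → 2734 → 1367 → 4102 → 2051 → 6154 → 3077 → 9232 → 4616 → 2308 → 1154 → 577 → 1732 → 866 → 433 → 1300 → 650 → 325 → 976 → 488 → 244 → 122 → 61 → 184 → 92 → 46 → 23 → 70 → 35 → 106 → 53 → 160 → 80 → 40 → 20 → 10 → 5 → 16 → 8 → 4 → 2 → 1
Total steps = 127

127 steps


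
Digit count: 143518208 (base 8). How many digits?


143518208 in base 8 = 1043365000
Number of digits = 10

10 digits (base 8)


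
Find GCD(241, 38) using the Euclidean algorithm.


241 = 6 * 38 + 13
38 = 2 * 13 + 12
13 = 1 * 12 + 1
12 = 12 * 1 + 0
GCD = 1


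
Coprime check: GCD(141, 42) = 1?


Euclidean algorithm:
141 = 3 * 42 + 15
42 = 2 * 15 + 12
15 = 1 * 12 + 3
12 = 4 * 3 + 0
GCD(141, 42) = 3

No, not coprime (GCD = 3)


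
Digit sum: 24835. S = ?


2 + 4 + 8 + 3 + 5 = 22


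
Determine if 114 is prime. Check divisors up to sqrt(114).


114 / 2 = 57 (exact division)
114 is NOT prime.

No, 114 is not prime


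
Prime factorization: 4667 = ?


4667 / 13 = 359
359 / 359 = 1
4667 = 13 × 359


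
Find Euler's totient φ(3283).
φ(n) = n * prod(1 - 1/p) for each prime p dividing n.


3283 = 7^2 × 67
Prime factors: 7, 67
φ(3283) = 3283 × (1-1/7) × (1-1/67)
= 3283 × 6/7 × 66/67 = 2772

φ(3283) = 2772


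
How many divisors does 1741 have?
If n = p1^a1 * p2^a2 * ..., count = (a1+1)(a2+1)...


1741 = 1741^1
d(1741) = (1+1) = 2

2 divisors


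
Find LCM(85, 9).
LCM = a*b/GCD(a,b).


GCD(85, 9) = 1
LCM = 85*9/1 = 765/1 = 765

LCM = 765


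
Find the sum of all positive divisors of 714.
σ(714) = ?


Divisors of 714: 1, 2, 3, 6, 7, 14, 17, 21, 34, 42, 51, 102, 119, 238, 357, 714
Sum = 1 + 2 + 3 + 6 + 7 + 14 + 17 + 21 + 34 + 42 + 51 + 102 + 119 + 238 + 357 + 714 = 1728

σ(714) = 1728


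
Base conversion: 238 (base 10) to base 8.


238 (base 10) = 238 (decimal)
238 (decimal) = 356 (base 8)


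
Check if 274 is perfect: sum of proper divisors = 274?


Proper divisors of 274: 1, 2, 137
Sum = 1 + 2 + 137 = 140

No, 274 is not perfect (140 ≠ 274)


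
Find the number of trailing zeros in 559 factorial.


floor(559/5) = 111
floor(559/25) = 22
floor(559/125) = 4
Total = 137

137 trailing zeros


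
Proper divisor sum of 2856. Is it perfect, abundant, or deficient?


Proper divisors: 1, 2, 3, 4, 6, 7, 8, 12, 14, 17, 21, 24, 28, 34, 42, 51, 56, 68, 84, 102, 119, 136, 168, 204, 238, 357, 408, 476, 714, 952, 1428
Sum = 1 + 2 + 3 + 4 + 6 + 7 + 8 + 12 + 14 + 17 + 21 + 24 + 28 + 34 + 42 + 51 + 56 + 68 + 84 + 102 + 119 + 136 + 168 + 204 + 238 + 357 + 408 + 476 + 714 + 952 + 1428 = 5784
5784 > 2856 → abundant

s(2856) = 5784 (abundant)


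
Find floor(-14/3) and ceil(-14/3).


-14/3 = -4.6667
floor = -5
ceil = -4

floor = -5, ceil = -4


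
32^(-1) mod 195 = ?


Use the extended Euclidean algorithm on (195, 32); each row r = 195*s + 32*t:
r=195, s=1, t=0
r=32, s=0, t=1
q=6: r=3, s=1, t=-6   [195*(1) + 32*(-6) = 3]
q=10: r=2, s=-10, t=61   [195*(-10) + 32*(61) = 2]
q=1: r=1, s=11, t=-67   [195*(11) + 32*(-67) = 1]
q=2: r=0, s=-32, t=195   [195*(-32) + 32*(195) = 0]
GCD = 1 with t = -67, so 32*(-67) ≡ 1 (mod 195)
Inverse = -67 mod 195 = 128
Check: 32 * 128 = 4096 ≡ 1 (mod 195)

32^(-1) ≡ 128 (mod 195)


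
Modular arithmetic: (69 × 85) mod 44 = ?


69 × 85 = 5865
5865 mod 44 = 13


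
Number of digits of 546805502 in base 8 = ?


546805502 in base 8 = 4045713376
Number of digits = 10

10 digits (base 8)


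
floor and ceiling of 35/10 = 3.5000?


35/10 = 3.5000
floor = 3
ceil = 4

floor = 3, ceil = 4


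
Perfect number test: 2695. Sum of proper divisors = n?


Proper divisors of 2695: 1, 5, 7, 11, 35, 49, 55, 77, 245, 385, 539
Sum = 1 + 5 + 7 + 11 + 35 + 49 + 55 + 77 + 245 + 385 + 539 = 1409

No, 2695 is not perfect (1409 ≠ 2695)


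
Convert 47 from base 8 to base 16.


47 (base 8) = 39 (decimal)
39 (decimal) = 27 (base 16)


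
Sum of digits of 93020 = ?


9 + 3 + 0 + 2 + 0 = 14


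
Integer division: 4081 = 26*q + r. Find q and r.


4081 = 26 * 156 + 25
Check: 4056 + 25 = 4081

q = 156, r = 25


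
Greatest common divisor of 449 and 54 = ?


449 = 8 * 54 + 17
54 = 3 * 17 + 3
17 = 5 * 3 + 2
3 = 1 * 2 + 1
2 = 2 * 1 + 0
GCD = 1


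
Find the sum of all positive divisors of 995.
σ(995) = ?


Divisors of 995: 1, 5, 199, 995
Sum = 1 + 5 + 199 + 995 = 1200

σ(995) = 1200


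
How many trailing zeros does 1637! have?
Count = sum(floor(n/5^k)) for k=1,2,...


floor(1637/5) = 327
floor(1637/25) = 65
floor(1637/125) = 13
floor(1637/625) = 2
Total = 407

407 trailing zeros


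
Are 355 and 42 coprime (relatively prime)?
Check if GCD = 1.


Euclidean algorithm:
355 = 8 * 42 + 19
42 = 2 * 19 + 4
19 = 4 * 4 + 3
4 = 1 * 3 + 1
3 = 3 * 1 + 0
GCD(355, 42) = 1

Yes, coprime (GCD = 1)


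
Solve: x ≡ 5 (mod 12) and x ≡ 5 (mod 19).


M = 12*19 = 228
M1 = M/12 = 19, M2 = M/19 = 12
M1^(-1) mod 12 = 7, M2^(-1) mod 19 = 8
x = 5*19*7 + 5*12*8 = 1145
1145 mod 228 = 5
Check: 5 mod 12 = 5 ✓, 5 mod 19 = 5 ✓

x ≡ 5 (mod 228)


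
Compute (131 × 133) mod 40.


131 × 133 = 17423
17423 mod 40 = 23


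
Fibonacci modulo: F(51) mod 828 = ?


F(k) mod 828 for k=1..51:
1, 1, 2, 3, 5, 8, 13, 21, 34, 55, 89, 144, 233, 377, 610, 159, 769, 100, 41, 141, 182, 323, 505, 0, 505, 505, 182, 687, 41, 728, 769, 669, 610, 451, 233, 684, 89, 773, 34, 807, 13, 820, 5, 825, 2, 827, 1, 0, 1, 1, 2
F(51) mod 828 = 2


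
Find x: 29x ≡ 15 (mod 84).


GCD(29, 84) = 1, unique solution
a^(-1) mod 84 = 29
x = 29 * 15 mod 84 = 15

x ≡ 15 (mod 84)


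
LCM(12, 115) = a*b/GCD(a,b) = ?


GCD(12, 115) = 1
LCM = 12*115/1 = 1380/1 = 1380

LCM = 1380


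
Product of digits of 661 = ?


6 × 6 × 1 = 36


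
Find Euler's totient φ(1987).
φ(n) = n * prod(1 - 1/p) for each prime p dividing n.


1987 = 1987
Prime factors: 1987
φ(1987) = 1987 × (1-1/1987)
= 1987 × 1986/1987 = 1986

φ(1987) = 1986


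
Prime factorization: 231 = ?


231 / 3 = 77
77 / 7 = 11
11 / 11 = 1
231 = 3 × 7 × 11


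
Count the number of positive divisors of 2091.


2091 = 3^1 × 17^1 × 41^1
d(2091) = (1+1) × (1+1) × (1+1) = 8

8 divisors


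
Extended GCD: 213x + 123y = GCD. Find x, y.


Tabular extended Euclidean (each row: r = 213*s + 123*t):
r=213, s=1, t=0
r=123, s=0, t=1
q=1: r=90, s=1, t=-1   [213*(1) + 123*(-1) = 90]
q=1: r=33, s=-1, t=2   [213*(-1) + 123*(2) = 33]
q=2: r=24, s=3, t=-5   [213*(3) + 123*(-5) = 24]
q=1: r=9, s=-4, t=7   [213*(-4) + 123*(7) = 9]
q=2: r=6, s=11, t=-19   [213*(11) + 123*(-19) = 6]
q=1: r=3, s=-15, t=26   [213*(-15) + 123*(26) = 3]
q=2: r=0, s=41, t=-71   [213*(41) + 123*(-71) = 0]
GCD = 3; from the row with r=3: x=-15, y=26
Check: 213*(-15) + 123*(26) = -3195 + 3198 = 3

GCD = 3, x = -15, y = 26


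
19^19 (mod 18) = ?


19^1 mod 18 = 1
19^2 mod 18 = 1
19^3 mod 18 = 1
19^4 mod 18 = 1
19^5 mod 18 = 1
19^6 mod 18 = 1
19^7 mod 18 = 1
19^8 mod 18 = 1
19^9 mod 18 = 1
19^10 mod 18 = 1
19^11 mod 18 = 1
19^12 mod 18 = 1
19^13 mod 18 = 1
19^14 mod 18 = 1
19^15 mod 18 = 1
19^16 mod 18 = 1
19^17 mod 18 = 1
19^18 mod 18 = 1
19^19 mod 18 = 1


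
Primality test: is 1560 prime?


1560 / 2 = 780 (exact division)
1560 is NOT prime.

No, 1560 is not prime


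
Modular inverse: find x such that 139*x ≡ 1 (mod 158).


Use the extended Euclidean algorithm on (158, 139); each row r = 158*s + 139*t:
r=158, s=1, t=0
r=139, s=0, t=1
q=1: r=19, s=1, t=-1   [158*(1) + 139*(-1) = 19]
q=7: r=6, s=-7, t=8   [158*(-7) + 139*(8) = 6]
q=3: r=1, s=22, t=-25   [158*(22) + 139*(-25) = 1]
q=6: r=0, s=-139, t=158   [158*(-139) + 139*(158) = 0]
GCD = 1 with t = -25, so 139*(-25) ≡ 1 (mod 158)
Inverse = -25 mod 158 = 133
Check: 139 * 133 = 18487 ≡ 1 (mod 158)

139^(-1) ≡ 133 (mod 158)


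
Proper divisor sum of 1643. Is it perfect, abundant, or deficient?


Proper divisors: 1, 31, 53
Sum = 1 + 31 + 53 = 85
85 < 1643 → deficient

s(1643) = 85 (deficient)


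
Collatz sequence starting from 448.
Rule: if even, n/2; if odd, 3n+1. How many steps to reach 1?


448 → 224 → 112 → 56 → 28 → 14 → 7 → 22 → 11 → 34 → 17 → 52 → 26 → 13 → 40 → 20 → 10 → 5 → 16 → 8 → 4 → 2 → 1
Total steps = 22

22 steps


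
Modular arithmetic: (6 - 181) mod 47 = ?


6 - 181 = -175
-175 mod 47 = 13


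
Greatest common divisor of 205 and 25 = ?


205 = 8 * 25 + 5
25 = 5 * 5 + 0
GCD = 5


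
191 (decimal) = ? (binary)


191 (base 10) = 191 (decimal)
191 (decimal) = 10111111 (base 2)


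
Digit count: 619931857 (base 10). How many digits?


619931857 has 9 digits in base 10
floor(log10(619931857)) + 1 = floor(8.7923) + 1 = 9

9 digits (base 10)


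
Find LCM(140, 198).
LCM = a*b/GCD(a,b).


GCD(140, 198) = 2
LCM = 140*198/2 = 27720/2 = 13860

LCM = 13860


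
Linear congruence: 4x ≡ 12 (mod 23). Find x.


GCD(4, 23) = 1, unique solution
a^(-1) mod 23 = 6
x = 6 * 12 mod 23 = 3

x ≡ 3 (mod 23)


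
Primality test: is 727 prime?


Check divisors up to sqrt(727) = 26.9629
No divisors found.
727 is prime.

Yes, 727 is prime


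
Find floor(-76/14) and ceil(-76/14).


-76/14 = -5.4286
floor = -6
ceil = -5

floor = -6, ceil = -5


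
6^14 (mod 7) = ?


6^1 mod 7 = 6
6^2 mod 7 = 1
6^3 mod 7 = 6
6^4 mod 7 = 1
6^5 mod 7 = 6
6^6 mod 7 = 1
6^7 mod 7 = 6
6^8 mod 7 = 1
6^9 mod 7 = 6
6^10 mod 7 = 1
6^11 mod 7 = 6
6^12 mod 7 = 1
6^13 mod 7 = 6
6^14 mod 7 = 1


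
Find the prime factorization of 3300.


3300 / 2 = 1650
1650 / 2 = 825
825 / 3 = 275
275 / 5 = 55
55 / 5 = 11
11 / 11 = 1
3300 = 2^2 × 3 × 5^2 × 11


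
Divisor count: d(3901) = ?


3901 = 47^1 × 83^1
d(3901) = (1+1) × (1+1) = 4

4 divisors


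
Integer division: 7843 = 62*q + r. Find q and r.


7843 = 62 * 126 + 31
Check: 7812 + 31 = 7843

q = 126, r = 31


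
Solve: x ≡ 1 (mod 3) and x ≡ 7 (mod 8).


M = 3*8 = 24
M1 = M/3 = 8, M2 = M/8 = 3
M1^(-1) mod 3 = 2, M2^(-1) mod 8 = 3
x = 1*8*2 + 7*3*3 = 79
79 mod 24 = 7
Check: 7 mod 3 = 1 ✓, 7 mod 8 = 7 ✓

x ≡ 7 (mod 24)


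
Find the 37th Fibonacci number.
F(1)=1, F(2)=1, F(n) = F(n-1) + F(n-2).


Sequence: 1, 1, 2, 3, 5, 8, 13, 21, 34, 55, 89, 144, 233, 377, 610, 987, 1597, 2584, 4181, 6765, 10946, 17711, 28657, 46368, 75025, 121393, 196418, 317811, 514229, 832040, 1346269, 2178309, 3524578, 5702887, 9227465, 14930352, 24157817
F(37) = 24157817


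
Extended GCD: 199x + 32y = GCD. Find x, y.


Tabular extended Euclidean (each row: r = 199*s + 32*t):
r=199, s=1, t=0
r=32, s=0, t=1
q=6: r=7, s=1, t=-6   [199*(1) + 32*(-6) = 7]
q=4: r=4, s=-4, t=25   [199*(-4) + 32*(25) = 4]
q=1: r=3, s=5, t=-31   [199*(5) + 32*(-31) = 3]
q=1: r=1, s=-9, t=56   [199*(-9) + 32*(56) = 1]
q=3: r=0, s=32, t=-199   [199*(32) + 32*(-199) = 0]
GCD = 1; from the row with r=1: x=-9, y=56
Check: 199*(-9) + 32*(56) = -1791 + 1792 = 1

GCD = 1, x = -9, y = 56


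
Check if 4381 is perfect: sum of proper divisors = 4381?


Proper divisors of 4381: 1, 13, 337
Sum = 1 + 13 + 337 = 351

No, 4381 is not perfect (351 ≠ 4381)


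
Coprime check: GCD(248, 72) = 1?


Euclidean algorithm:
248 = 3 * 72 + 32
72 = 2 * 32 + 8
32 = 4 * 8 + 0
GCD(248, 72) = 8

No, not coprime (GCD = 8)


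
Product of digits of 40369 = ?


4 × 0 × 3 × 6 × 9 = 0


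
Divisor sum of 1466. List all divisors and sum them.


Divisors of 1466: 1, 2, 733, 1466
Sum = 1 + 2 + 733 + 1466 = 2202

σ(1466) = 2202


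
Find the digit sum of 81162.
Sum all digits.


8 + 1 + 1 + 6 + 2 = 18


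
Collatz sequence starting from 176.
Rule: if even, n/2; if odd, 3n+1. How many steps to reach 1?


176 → 88 → 44 → 22 → 11 → 34 → 17 → 52 → 26 → 13 → 40 → 20 → 10 → 5 → 16 → 8 → 4 → 2 → 1
Total steps = 18

18 steps


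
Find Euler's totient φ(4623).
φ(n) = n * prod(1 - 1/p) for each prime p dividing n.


4623 = 3 × 23 × 67
Prime factors: 3, 23, 67
φ(4623) = 4623 × (1-1/3) × (1-1/23) × (1-1/67)
= 4623 × 2/3 × 22/23 × 66/67 = 2904

φ(4623) = 2904


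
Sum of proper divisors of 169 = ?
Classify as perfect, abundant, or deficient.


Proper divisors: 1, 13
Sum = 1 + 13 = 14
14 < 169 → deficient

s(169) = 14 (deficient)


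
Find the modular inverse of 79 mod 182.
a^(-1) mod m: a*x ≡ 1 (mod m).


Use the extended Euclidean algorithm on (182, 79); each row r = 182*s + 79*t:
r=182, s=1, t=0
r=79, s=0, t=1
q=2: r=24, s=1, t=-2   [182*(1) + 79*(-2) = 24]
q=3: r=7, s=-3, t=7   [182*(-3) + 79*(7) = 7]
q=3: r=3, s=10, t=-23   [182*(10) + 79*(-23) = 3]
q=2: r=1, s=-23, t=53   [182*(-23) + 79*(53) = 1]
q=3: r=0, s=79, t=-182   [182*(79) + 79*(-182) = 0]
GCD = 1 with t = 53, so 79*(53) ≡ 1 (mod 182)
Inverse = 53 mod 182 = 53
Check: 79 * 53 = 4187 ≡ 1 (mod 182)

79^(-1) ≡ 53 (mod 182)


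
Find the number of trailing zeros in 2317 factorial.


floor(2317/5) = 463
floor(2317/25) = 92
floor(2317/125) = 18
floor(2317/625) = 3
Total = 576

576 trailing zeros


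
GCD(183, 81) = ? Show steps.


183 = 2 * 81 + 21
81 = 3 * 21 + 18
21 = 1 * 18 + 3
18 = 6 * 3 + 0
GCD = 3


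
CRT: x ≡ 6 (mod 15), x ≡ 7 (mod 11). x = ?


M = 15*11 = 165
M1 = M/15 = 11, M2 = M/11 = 15
M1^(-1) mod 15 = 11, M2^(-1) mod 11 = 3
x = 6*11*11 + 7*15*3 = 1041
1041 mod 165 = 51
Check: 51 mod 15 = 6 ✓, 51 mod 11 = 7 ✓

x ≡ 51 (mod 165)


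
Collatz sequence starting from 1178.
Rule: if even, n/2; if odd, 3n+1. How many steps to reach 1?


1178 → 589 → 1768 → 884 → 442 → 221 → 664 → 332 → 166 → 83 → 250 → 125 → 376 → 188 → 94 → 47 → 142 → 71 → 214 → 107 → 322 → 161 → 484 → 242 → 121 → 364 → 182 → 91 → 274 → 137 → 412 → 206 → 103 → 310 → 155 → 466 → 233 → 700 → 350 → 175 → 526 → 263 → 790 → 395 → 1186 → 593 → 1780 → 890 → 445 → 1336 → 668 → 334 → 167 → 502 → 251 → 754 → 377 → 1132 → 566 → 283 → 850 → 425 → 1276 → 638 → 319 → 958 → 479 → 1438 → 719 → 2158 → 1079 → 3238 → 1619 → 4858 → 2429 → 7288 → 3644 → 1822 → 911 → 2734 → 1367 → 4102 → 2051 → 6154 → 3077 → 9232 → 4616 → 2308 → 1154 → 577 → 1732 → 866 → 433 → 1300 → 650 → 325 → 976 → 488 → 244 → 122 → 61 → 184 → 92 → 46 → 23 → 70 → 35 → 106 → 53 → 160 → 80 → 40 → 20 → 10 → 5 → 16 → 8 → 4 → 2 → 1
Total steps = 119

119 steps


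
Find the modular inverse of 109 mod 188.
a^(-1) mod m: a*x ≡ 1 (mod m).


Use the extended Euclidean algorithm on (188, 109); each row r = 188*s + 109*t:
r=188, s=1, t=0
r=109, s=0, t=1
q=1: r=79, s=1, t=-1   [188*(1) + 109*(-1) = 79]
q=1: r=30, s=-1, t=2   [188*(-1) + 109*(2) = 30]
q=2: r=19, s=3, t=-5   [188*(3) + 109*(-5) = 19]
q=1: r=11, s=-4, t=7   [188*(-4) + 109*(7) = 11]
q=1: r=8, s=7, t=-12   [188*(7) + 109*(-12) = 8]
q=1: r=3, s=-11, t=19   [188*(-11) + 109*(19) = 3]
q=2: r=2, s=29, t=-50   [188*(29) + 109*(-50) = 2]
q=1: r=1, s=-40, t=69   [188*(-40) + 109*(69) = 1]
q=2: r=0, s=109, t=-188   [188*(109) + 109*(-188) = 0]
GCD = 1 with t = 69, so 109*(69) ≡ 1 (mod 188)
Inverse = 69 mod 188 = 69
Check: 109 * 69 = 7521 ≡ 1 (mod 188)

109^(-1) ≡ 69 (mod 188)


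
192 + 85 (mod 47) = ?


192 + 85 = 277
277 mod 47 = 42


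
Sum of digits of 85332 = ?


8 + 5 + 3 + 3 + 2 = 21


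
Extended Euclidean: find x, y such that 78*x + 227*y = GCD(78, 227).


Tabular extended Euclidean (each row: r = 78*s + 227*t):
r=78, s=1, t=0
r=227, s=0, t=1
q=0: r=78, s=1, t=0   [78*(1) + 227*(0) = 78]
q=2: r=71, s=-2, t=1   [78*(-2) + 227*(1) = 71]
q=1: r=7, s=3, t=-1   [78*(3) + 227*(-1) = 7]
q=10: r=1, s=-32, t=11   [78*(-32) + 227*(11) = 1]
q=7: r=0, s=227, t=-78   [78*(227) + 227*(-78) = 0]
GCD = 1; from the row with r=1: x=-32, y=11
Check: 78*(-32) + 227*(11) = -2496 + 2497 = 1

GCD = 1, x = -32, y = 11


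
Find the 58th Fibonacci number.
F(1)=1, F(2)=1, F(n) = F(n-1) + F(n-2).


Sequence: 1, 1, 2, 3, 5, 8, 13, 21, 34, 55, 89, 144, 233, 377, 610, 987, 1597, 2584, 4181, 6765, 10946, 17711, 28657, 46368, 75025, 121393, 196418, 317811, 514229, 832040, 1346269, 2178309, 3524578, 5702887, 9227465, 14930352, 24157817, 39088169, 63245986, 102334155, 165580141, 267914296, 433494437, 701408733, 1134903170, 1836311903, 2971215073, 4807526976, 7778742049, 12586269025, 20365011074, 32951280099, 53316291173, 86267571272, 139583862445, 225851433717, 365435296162, 591286729879
F(58) = 591286729879


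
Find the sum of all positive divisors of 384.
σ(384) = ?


Divisors of 384: 1, 2, 3, 4, 6, 8, 12, 16, 24, 32, 48, 64, 96, 128, 192, 384
Sum = 1 + 2 + 3 + 4 + 6 + 8 + 12 + 16 + 24 + 32 + 48 + 64 + 96 + 128 + 192 + 384 = 1020

σ(384) = 1020


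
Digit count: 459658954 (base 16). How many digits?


459658954 in base 16 = 1B65D6CA
Number of digits = 8

8 digits (base 16)


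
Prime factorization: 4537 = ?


4537 / 13 = 349
349 / 349 = 1
4537 = 13 × 349


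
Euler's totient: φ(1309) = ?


1309 = 7 × 11 × 17
Prime factors: 7, 11, 17
φ(1309) = 1309 × (1-1/7) × (1-1/11) × (1-1/17)
= 1309 × 6/7 × 10/11 × 16/17 = 960

φ(1309) = 960


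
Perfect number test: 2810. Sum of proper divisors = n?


Proper divisors of 2810: 1, 2, 5, 10, 281, 562, 1405
Sum = 1 + 2 + 5 + 10 + 281 + 562 + 1405 = 2266

No, 2810 is not perfect (2266 ≠ 2810)


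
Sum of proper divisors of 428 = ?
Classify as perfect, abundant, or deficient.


Proper divisors: 1, 2, 4, 107, 214
Sum = 1 + 2 + 4 + 107 + 214 = 328
328 < 428 → deficient

s(428) = 328 (deficient)


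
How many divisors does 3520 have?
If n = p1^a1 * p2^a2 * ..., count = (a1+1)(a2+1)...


3520 = 2^6 × 5^1 × 11^1
d(3520) = (6+1) × (1+1) × (1+1) = 28

28 divisors


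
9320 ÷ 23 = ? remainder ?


9320 = 23 * 405 + 5
Check: 9315 + 5 = 9320

q = 405, r = 5


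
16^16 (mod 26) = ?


16^1 mod 26 = 16
16^2 mod 26 = 22
16^3 mod 26 = 14
16^4 mod 26 = 16
16^5 mod 26 = 22
16^6 mod 26 = 14
16^7 mod 26 = 16
16^8 mod 26 = 22
16^9 mod 26 = 14
16^10 mod 26 = 16
16^11 mod 26 = 22
16^12 mod 26 = 14
16^13 mod 26 = 16
16^14 mod 26 = 22
16^15 mod 26 = 14
16^16 mod 26 = 16


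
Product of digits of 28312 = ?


2 × 8 × 3 × 1 × 2 = 96


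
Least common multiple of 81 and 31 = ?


GCD(81, 31) = 1
LCM = 81*31/1 = 2511/1 = 2511

LCM = 2511


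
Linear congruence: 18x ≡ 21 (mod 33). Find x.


GCD(18, 33) = 3 divides 21
Divide: 6x ≡ 7 (mod 11)
x ≡ 3 (mod 11)


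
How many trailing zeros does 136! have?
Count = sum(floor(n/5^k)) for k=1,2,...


floor(136/5) = 27
floor(136/25) = 5
floor(136/125) = 1
Total = 33

33 trailing zeros


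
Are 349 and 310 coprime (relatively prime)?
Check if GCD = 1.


Euclidean algorithm:
349 = 1 * 310 + 39
310 = 7 * 39 + 37
39 = 1 * 37 + 2
37 = 18 * 2 + 1
2 = 2 * 1 + 0
GCD(349, 310) = 1

Yes, coprime (GCD = 1)


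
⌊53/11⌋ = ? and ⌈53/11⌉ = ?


53/11 = 4.8182
floor = 4
ceil = 5

floor = 4, ceil = 5


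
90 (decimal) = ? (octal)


90 (base 10) = 90 (decimal)
90 (decimal) = 132 (base 8)


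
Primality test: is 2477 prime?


Check divisors up to sqrt(2477) = 49.7695
No divisors found.
2477 is prime.

Yes, 2477 is prime


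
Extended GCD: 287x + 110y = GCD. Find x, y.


Tabular extended Euclidean (each row: r = 287*s + 110*t):
r=287, s=1, t=0
r=110, s=0, t=1
q=2: r=67, s=1, t=-2   [287*(1) + 110*(-2) = 67]
q=1: r=43, s=-1, t=3   [287*(-1) + 110*(3) = 43]
q=1: r=24, s=2, t=-5   [287*(2) + 110*(-5) = 24]
q=1: r=19, s=-3, t=8   [287*(-3) + 110*(8) = 19]
q=1: r=5, s=5, t=-13   [287*(5) + 110*(-13) = 5]
q=3: r=4, s=-18, t=47   [287*(-18) + 110*(47) = 4]
q=1: r=1, s=23, t=-60   [287*(23) + 110*(-60) = 1]
q=4: r=0, s=-110, t=287   [287*(-110) + 110*(287) = 0]
GCD = 1; from the row with r=1: x=23, y=-60
Check: 287*(23) + 110*(-60) = 6601 - 6600 = 1

GCD = 1, x = 23, y = -60


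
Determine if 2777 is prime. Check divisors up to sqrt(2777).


Check divisors up to sqrt(2777) = 52.6972
No divisors found.
2777 is prime.

Yes, 2777 is prime


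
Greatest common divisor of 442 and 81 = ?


442 = 5 * 81 + 37
81 = 2 * 37 + 7
37 = 5 * 7 + 2
7 = 3 * 2 + 1
2 = 2 * 1 + 0
GCD = 1


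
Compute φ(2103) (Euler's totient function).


2103 = 3 × 701
Prime factors: 3, 701
φ(2103) = 2103 × (1-1/3) × (1-1/701)
= 2103 × 2/3 × 700/701 = 1400

φ(2103) = 1400


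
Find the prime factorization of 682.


682 / 2 = 341
341 / 11 = 31
31 / 31 = 1
682 = 2 × 11 × 31


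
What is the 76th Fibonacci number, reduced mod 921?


F(k) mod 921 for k=1..76:
1, 1, 2, 3, 5, 8, 13, 21, 34, 55, 89, 144, 233, 377, 610, 66, 676, 742, 497, 318, 815, 212, 106, 318, 424, 742, 245, 66, 311, 377, 688, 144, 832, 55, 887, 21, 908, 8, 916, 3, 919, 1, 920, 0, 920, 920, 919, 918, 916, 913, 908, 900, 887, 866, 832, 777, 688, 544, 311, 855, 245, 179, 424, 603, 106, 709, 815, 603, 497, 179, 676, 855, 610, 544, 233, 777
F(76) mod 921 = 777


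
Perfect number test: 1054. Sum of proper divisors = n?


Proper divisors of 1054: 1, 2, 17, 31, 34, 62, 527
Sum = 1 + 2 + 17 + 31 + 34 + 62 + 527 = 674

No, 1054 is not perfect (674 ≠ 1054)


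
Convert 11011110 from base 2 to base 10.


11011110 (base 2) = 222 (decimal)
222 (decimal) = 222 (base 10)


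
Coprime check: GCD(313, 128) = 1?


Euclidean algorithm:
313 = 2 * 128 + 57
128 = 2 * 57 + 14
57 = 4 * 14 + 1
14 = 14 * 1 + 0
GCD(313, 128) = 1

Yes, coprime (GCD = 1)


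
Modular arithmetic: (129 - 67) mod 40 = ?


129 - 67 = 62
62 mod 40 = 22


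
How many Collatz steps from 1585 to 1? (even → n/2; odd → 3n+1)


1585 → 4756 → 2378 → 1189 → 3568 → 1784 → 892 → 446 → 223 → 670 → 335 → 1006 → 503 → 1510 → 755 → 2266 → 1133 → 3400 → 1700 → 850 → 425 → 1276 → 638 → 319 → 958 → 479 → 1438 → 719 → 2158 → 1079 → 3238 → 1619 → 4858 → 2429 → 7288 → 3644 → 1822 → 911 → 2734 → 1367 → 4102 → 2051 → 6154 → 3077 → 9232 → 4616 → 2308 → 1154 → 577 → 1732 → 866 → 433 → 1300 → 650 → 325 → 976 → 488 → 244 → 122 → 61 → 184 → 92 → 46 → 23 → 70 → 35 → 106 → 53 → 160 → 80 → 40 → 20 → 10 → 5 → 16 → 8 → 4 → 2 → 1
Total steps = 78

78 steps


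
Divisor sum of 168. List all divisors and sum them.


Divisors of 168: 1, 2, 3, 4, 6, 7, 8, 12, 14, 21, 24, 28, 42, 56, 84, 168
Sum = 1 + 2 + 3 + 4 + 6 + 7 + 8 + 12 + 14 + 21 + 24 + 28 + 42 + 56 + 84 + 168 = 480

σ(168) = 480


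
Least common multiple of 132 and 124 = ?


GCD(132, 124) = 4
LCM = 132*124/4 = 16368/4 = 4092

LCM = 4092


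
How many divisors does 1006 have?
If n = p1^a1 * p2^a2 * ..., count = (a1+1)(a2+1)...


1006 = 2^1 × 503^1
d(1006) = (1+1) × (1+1) = 4

4 divisors


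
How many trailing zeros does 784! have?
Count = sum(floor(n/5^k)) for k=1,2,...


floor(784/5) = 156
floor(784/25) = 31
floor(784/125) = 6
floor(784/625) = 1
Total = 194

194 trailing zeros


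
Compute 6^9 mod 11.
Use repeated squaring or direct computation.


6^1 mod 11 = 6
6^2 mod 11 = 3
6^3 mod 11 = 7
6^4 mod 11 = 9
6^5 mod 11 = 10
6^6 mod 11 = 5
6^7 mod 11 = 8
6^8 mod 11 = 4
6^9 mod 11 = 2


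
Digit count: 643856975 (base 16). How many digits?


643856975 in base 16 = 26607A4F
Number of digits = 8

8 digits (base 16)


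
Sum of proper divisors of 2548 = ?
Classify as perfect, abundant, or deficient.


Proper divisors: 1, 2, 4, 7, 13, 14, 26, 28, 49, 52, 91, 98, 182, 196, 364, 637, 1274
Sum = 1 + 2 + 4 + 7 + 13 + 14 + 26 + 28 + 49 + 52 + 91 + 98 + 182 + 196 + 364 + 637 + 1274 = 3038
3038 > 2548 → abundant

s(2548) = 3038 (abundant)


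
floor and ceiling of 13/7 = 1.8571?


13/7 = 1.8571
floor = 1
ceil = 2

floor = 1, ceil = 2


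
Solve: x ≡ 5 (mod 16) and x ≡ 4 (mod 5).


M = 16*5 = 80
M1 = M/16 = 5, M2 = M/5 = 16
M1^(-1) mod 16 = 13, M2^(-1) mod 5 = 1
x = 5*5*13 + 4*16*1 = 389
389 mod 80 = 69
Check: 69 mod 16 = 5 ✓, 69 mod 5 = 4 ✓

x ≡ 69 (mod 80)


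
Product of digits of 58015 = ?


5 × 8 × 0 × 1 × 5 = 0


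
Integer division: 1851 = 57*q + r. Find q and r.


1851 = 57 * 32 + 27
Check: 1824 + 27 = 1851

q = 32, r = 27


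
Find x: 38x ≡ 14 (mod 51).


GCD(38, 51) = 1, unique solution
a^(-1) mod 51 = 47
x = 47 * 14 mod 51 = 46

x ≡ 46 (mod 51)


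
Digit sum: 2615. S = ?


2 + 6 + 1 + 5 = 14


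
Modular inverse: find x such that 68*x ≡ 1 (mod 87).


Use the extended Euclidean algorithm on (87, 68); each row r = 87*s + 68*t:
r=87, s=1, t=0
r=68, s=0, t=1
q=1: r=19, s=1, t=-1   [87*(1) + 68*(-1) = 19]
q=3: r=11, s=-3, t=4   [87*(-3) + 68*(4) = 11]
q=1: r=8, s=4, t=-5   [87*(4) + 68*(-5) = 8]
q=1: r=3, s=-7, t=9   [87*(-7) + 68*(9) = 3]
q=2: r=2, s=18, t=-23   [87*(18) + 68*(-23) = 2]
q=1: r=1, s=-25, t=32   [87*(-25) + 68*(32) = 1]
q=2: r=0, s=68, t=-87   [87*(68) + 68*(-87) = 0]
GCD = 1 with t = 32, so 68*(32) ≡ 1 (mod 87)
Inverse = 32 mod 87 = 32
Check: 68 * 32 = 2176 ≡ 1 (mod 87)

68^(-1) ≡ 32 (mod 87)


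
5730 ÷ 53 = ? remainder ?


5730 = 53 * 108 + 6
Check: 5724 + 6 = 5730

q = 108, r = 6


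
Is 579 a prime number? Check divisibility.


579 / 3 = 193 (exact division)
579 is NOT prime.

No, 579 is not prime


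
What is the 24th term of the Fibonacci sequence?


Sequence: 1, 1, 2, 3, 5, 8, 13, 21, 34, 55, 89, 144, 233, 377, 610, 987, 1597, 2584, 4181, 6765, 10946, 17711, 28657, 46368
F(24) = 46368


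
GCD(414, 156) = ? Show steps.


414 = 2 * 156 + 102
156 = 1 * 102 + 54
102 = 1 * 54 + 48
54 = 1 * 48 + 6
48 = 8 * 6 + 0
GCD = 6


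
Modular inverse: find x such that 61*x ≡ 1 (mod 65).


Use the extended Euclidean algorithm on (65, 61); each row r = 65*s + 61*t:
r=65, s=1, t=0
r=61, s=0, t=1
q=1: r=4, s=1, t=-1   [65*(1) + 61*(-1) = 4]
q=15: r=1, s=-15, t=16   [65*(-15) + 61*(16) = 1]
q=4: r=0, s=61, t=-65   [65*(61) + 61*(-65) = 0]
GCD = 1 with t = 16, so 61*(16) ≡ 1 (mod 65)
Inverse = 16 mod 65 = 16
Check: 61 * 16 = 976 ≡ 1 (mod 65)

61^(-1) ≡ 16 (mod 65)


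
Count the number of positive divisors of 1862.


1862 = 2^1 × 7^2 × 19^1
d(1862) = (1+1) × (2+1) × (1+1) = 12

12 divisors


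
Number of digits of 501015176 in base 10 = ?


501015176 has 9 digits in base 10
floor(log10(501015176)) + 1 = floor(8.6999) + 1 = 9

9 digits (base 10)


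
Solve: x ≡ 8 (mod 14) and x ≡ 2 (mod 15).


M = 14*15 = 210
M1 = M/14 = 15, M2 = M/15 = 14
M1^(-1) mod 14 = 1, M2^(-1) mod 15 = 14
x = 8*15*1 + 2*14*14 = 512
512 mod 210 = 92
Check: 92 mod 14 = 8 ✓, 92 mod 15 = 2 ✓

x ≡ 92 (mod 210)


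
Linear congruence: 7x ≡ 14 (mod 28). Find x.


GCD(7, 28) = 7 divides 14
Divide: 1x ≡ 2 (mod 4)
x ≡ 2 (mod 4)


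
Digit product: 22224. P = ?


2 × 2 × 2 × 2 × 4 = 64


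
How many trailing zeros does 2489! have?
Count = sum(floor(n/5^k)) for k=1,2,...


floor(2489/5) = 497
floor(2489/25) = 99
floor(2489/125) = 19
floor(2489/625) = 3
Total = 618

618 trailing zeros


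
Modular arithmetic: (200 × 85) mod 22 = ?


200 × 85 = 17000
17000 mod 22 = 16


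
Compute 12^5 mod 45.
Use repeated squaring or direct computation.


12^1 mod 45 = 12
12^2 mod 45 = 9
12^3 mod 45 = 18
12^4 mod 45 = 36
12^5 mod 45 = 27


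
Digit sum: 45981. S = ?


4 + 5 + 9 + 8 + 1 = 27


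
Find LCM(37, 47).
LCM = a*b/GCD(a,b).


GCD(37, 47) = 1
LCM = 37*47/1 = 1739/1 = 1739

LCM = 1739


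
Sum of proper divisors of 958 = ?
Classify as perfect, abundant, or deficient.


Proper divisors: 1, 2, 479
Sum = 1 + 2 + 479 = 482
482 < 958 → deficient

s(958) = 482 (deficient)


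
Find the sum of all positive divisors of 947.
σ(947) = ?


Divisors of 947: 1, 947
Sum = 1 + 947 = 948

σ(947) = 948


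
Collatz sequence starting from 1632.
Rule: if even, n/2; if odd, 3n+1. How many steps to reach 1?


1632 → 816 → 408 → 204 → 102 → 51 → 154 → 77 → 232 → 116 → 58 → 29 → 88 → 44 → 22 → 11 → 34 → 17 → 52 → 26 → 13 → 40 → 20 → 10 → 5 → 16 → 8 → 4 → 2 → 1
Total steps = 29

29 steps


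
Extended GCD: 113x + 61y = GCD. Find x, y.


Tabular extended Euclidean (each row: r = 113*s + 61*t):
r=113, s=1, t=0
r=61, s=0, t=1
q=1: r=52, s=1, t=-1   [113*(1) + 61*(-1) = 52]
q=1: r=9, s=-1, t=2   [113*(-1) + 61*(2) = 9]
q=5: r=7, s=6, t=-11   [113*(6) + 61*(-11) = 7]
q=1: r=2, s=-7, t=13   [113*(-7) + 61*(13) = 2]
q=3: r=1, s=27, t=-50   [113*(27) + 61*(-50) = 1]
q=2: r=0, s=-61, t=113   [113*(-61) + 61*(113) = 0]
GCD = 1; from the row with r=1: x=27, y=-50
Check: 113*(27) + 61*(-50) = 3051 - 3050 = 1

GCD = 1, x = 27, y = -50


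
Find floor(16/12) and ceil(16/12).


16/12 = 1.3333
floor = 1
ceil = 2

floor = 1, ceil = 2


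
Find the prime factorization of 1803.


1803 / 3 = 601
601 / 601 = 1
1803 = 3 × 601


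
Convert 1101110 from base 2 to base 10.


1101110 (base 2) = 110 (decimal)
110 (decimal) = 110 (base 10)


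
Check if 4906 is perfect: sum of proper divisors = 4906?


Proper divisors of 4906: 1, 2, 11, 22, 223, 446, 2453
Sum = 1 + 2 + 11 + 22 + 223 + 446 + 2453 = 3158

No, 4906 is not perfect (3158 ≠ 4906)


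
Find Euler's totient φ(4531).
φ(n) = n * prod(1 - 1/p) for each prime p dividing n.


4531 = 23 × 197
Prime factors: 23, 197
φ(4531) = 4531 × (1-1/23) × (1-1/197)
= 4531 × 22/23 × 196/197 = 4312

φ(4531) = 4312


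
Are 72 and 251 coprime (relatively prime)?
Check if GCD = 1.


Euclidean algorithm:
251 = 3 * 72 + 35
72 = 2 * 35 + 2
35 = 17 * 2 + 1
2 = 2 * 1 + 0
GCD(72, 251) = 1

Yes, coprime (GCD = 1)


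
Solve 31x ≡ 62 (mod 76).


GCD(31, 76) = 1, unique solution
a^(-1) mod 76 = 27
x = 27 * 62 mod 76 = 2

x ≡ 2 (mod 76)


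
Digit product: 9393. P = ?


9 × 3 × 9 × 3 = 729


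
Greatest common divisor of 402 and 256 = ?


402 = 1 * 256 + 146
256 = 1 * 146 + 110
146 = 1 * 110 + 36
110 = 3 * 36 + 2
36 = 18 * 2 + 0
GCD = 2


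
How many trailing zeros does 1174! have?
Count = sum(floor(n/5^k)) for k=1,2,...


floor(1174/5) = 234
floor(1174/25) = 46
floor(1174/125) = 9
floor(1174/625) = 1
Total = 290

290 trailing zeros


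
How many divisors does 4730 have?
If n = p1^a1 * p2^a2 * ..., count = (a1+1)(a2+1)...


4730 = 2^1 × 5^1 × 11^1 × 43^1
d(4730) = (1+1) × (1+1) × (1+1) × (1+1) = 16

16 divisors


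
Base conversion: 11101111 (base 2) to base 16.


11101111 (base 2) = 239 (decimal)
239 (decimal) = EF (base 16)


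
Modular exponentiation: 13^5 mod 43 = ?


13^1 mod 43 = 13
13^2 mod 43 = 40
13^3 mod 43 = 4
13^4 mod 43 = 9
13^5 mod 43 = 31


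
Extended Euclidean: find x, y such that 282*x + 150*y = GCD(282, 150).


Tabular extended Euclidean (each row: r = 282*s + 150*t):
r=282, s=1, t=0
r=150, s=0, t=1
q=1: r=132, s=1, t=-1   [282*(1) + 150*(-1) = 132]
q=1: r=18, s=-1, t=2   [282*(-1) + 150*(2) = 18]
q=7: r=6, s=8, t=-15   [282*(8) + 150*(-15) = 6]
q=3: r=0, s=-25, t=47   [282*(-25) + 150*(47) = 0]
GCD = 6; from the row with r=6: x=8, y=-15
Check: 282*(8) + 150*(-15) = 2256 - 2250 = 6

GCD = 6, x = 8, y = -15


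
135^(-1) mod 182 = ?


Use the extended Euclidean algorithm on (182, 135); each row r = 182*s + 135*t:
r=182, s=1, t=0
r=135, s=0, t=1
q=1: r=47, s=1, t=-1   [182*(1) + 135*(-1) = 47]
q=2: r=41, s=-2, t=3   [182*(-2) + 135*(3) = 41]
q=1: r=6, s=3, t=-4   [182*(3) + 135*(-4) = 6]
q=6: r=5, s=-20, t=27   [182*(-20) + 135*(27) = 5]
q=1: r=1, s=23, t=-31   [182*(23) + 135*(-31) = 1]
q=5: r=0, s=-135, t=182   [182*(-135) + 135*(182) = 0]
GCD = 1 with t = -31, so 135*(-31) ≡ 1 (mod 182)
Inverse = -31 mod 182 = 151
Check: 135 * 151 = 20385 ≡ 1 (mod 182)

135^(-1) ≡ 151 (mod 182)


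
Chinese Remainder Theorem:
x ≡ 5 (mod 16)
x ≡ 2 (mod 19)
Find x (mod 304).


M = 16*19 = 304
M1 = M/16 = 19, M2 = M/19 = 16
M1^(-1) mod 16 = 11, M2^(-1) mod 19 = 6
x = 5*19*11 + 2*16*6 = 1237
1237 mod 304 = 21
Check: 21 mod 16 = 5 ✓, 21 mod 19 = 2 ✓

x ≡ 21 (mod 304)


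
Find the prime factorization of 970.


970 / 2 = 485
485 / 5 = 97
97 / 97 = 1
970 = 2 × 5 × 97


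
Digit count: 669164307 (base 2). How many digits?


669164307 in base 2 = 100111111000101010001100010011
Number of digits = 30

30 digits (base 2)


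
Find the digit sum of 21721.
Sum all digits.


2 + 1 + 7 + 2 + 1 = 13
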